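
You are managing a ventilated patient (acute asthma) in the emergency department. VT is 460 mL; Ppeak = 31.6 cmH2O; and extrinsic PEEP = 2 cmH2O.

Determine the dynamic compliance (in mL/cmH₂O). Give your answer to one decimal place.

15.5

Dynamic compliance = Vt / (PIP − PEEP) = 460 / (31.6 − 2) = 460 / 29.6 = 15.541 mL/cmH2O.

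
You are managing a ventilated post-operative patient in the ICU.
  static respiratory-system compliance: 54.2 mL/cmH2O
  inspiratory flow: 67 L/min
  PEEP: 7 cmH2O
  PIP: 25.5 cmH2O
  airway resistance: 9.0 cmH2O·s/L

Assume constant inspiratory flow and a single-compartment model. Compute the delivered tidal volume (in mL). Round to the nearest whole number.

Flow: 67 L/min ÷ 60 = 1.1167 L/s.
Equation of motion (constant flow): PIP = Vt/C + R·V̇ + PEEP.
Vt/C = PIP − R·V̇ − PEEP = 25.5 − 10.05 − 7 = 8.45 cmH2O.
Vt = C × 8.45 = 54.2 × 8.45 = 457.99 mL.

458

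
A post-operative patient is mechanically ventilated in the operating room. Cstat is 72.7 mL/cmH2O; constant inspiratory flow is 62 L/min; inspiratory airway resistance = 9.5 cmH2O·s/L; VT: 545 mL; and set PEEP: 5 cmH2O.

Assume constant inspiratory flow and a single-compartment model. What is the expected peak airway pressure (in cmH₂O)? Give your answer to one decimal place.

22.3

Flow: 62 L/min ÷ 60 = 1.0333 L/s.
Equation of motion (constant flow): PIP = Vt/C + R·V̇ + PEEP.
PIP = 545/72.7 + 9.5×1.0333 + 5 = 7.497 + 9.816 + 5 = 22.313 cmH2O.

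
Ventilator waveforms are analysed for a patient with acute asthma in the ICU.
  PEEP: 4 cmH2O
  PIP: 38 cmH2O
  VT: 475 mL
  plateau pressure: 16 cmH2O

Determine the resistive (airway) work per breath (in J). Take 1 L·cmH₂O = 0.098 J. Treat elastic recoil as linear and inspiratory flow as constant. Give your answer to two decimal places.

With constant inspiratory flow the resistive pressure is constant at PIP − Pplat = 38 − 16 = 22.0 cmH2O, so resistive work = 22.0 × 0.475 = 10.45 L·cmH2O.
× 0.098 J/(L·cmH2O) → 1.024 J.

1.02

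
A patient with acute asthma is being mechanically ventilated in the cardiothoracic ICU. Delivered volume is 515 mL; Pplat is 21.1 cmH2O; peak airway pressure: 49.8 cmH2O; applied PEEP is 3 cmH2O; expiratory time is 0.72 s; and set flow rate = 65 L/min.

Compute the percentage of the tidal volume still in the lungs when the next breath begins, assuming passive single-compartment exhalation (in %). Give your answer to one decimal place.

Flow: 65 L/min ÷ 60 = 1.0833 L/s.
R = (PIP − Pplat)/V̇ = (49.8 − 21.1) / 1.0833 = 28.7/1.0833 = 26.493 cmH2O·s/L.
C = Vt/(Pplat − PEEP) = 515.0 / (21.1 − 3) = 515.0/18.1 = 28.453 mL/cmH2O.
τ = R × C = 26.493 × 0.02845 L/cmH2O = 0.7537 s.
Fraction remaining at end-expiration = e^(−Te/τ) = e^(−0.72/0.7537) = 0.3847 → 38.47%.

38.5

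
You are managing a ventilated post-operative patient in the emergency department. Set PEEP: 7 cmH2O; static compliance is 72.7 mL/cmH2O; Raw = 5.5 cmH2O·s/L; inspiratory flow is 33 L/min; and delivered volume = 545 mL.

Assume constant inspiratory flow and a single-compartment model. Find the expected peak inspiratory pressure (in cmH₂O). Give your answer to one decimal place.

Flow: 33 L/min ÷ 60 = 0.55 L/s.
Equation of motion (constant flow): PIP = Vt/C + R·V̇ + PEEP.
PIP = 545/72.7 + 5.5×0.55 + 7 = 7.497 + 3.025 + 7 = 17.522 cmH2O.

17.5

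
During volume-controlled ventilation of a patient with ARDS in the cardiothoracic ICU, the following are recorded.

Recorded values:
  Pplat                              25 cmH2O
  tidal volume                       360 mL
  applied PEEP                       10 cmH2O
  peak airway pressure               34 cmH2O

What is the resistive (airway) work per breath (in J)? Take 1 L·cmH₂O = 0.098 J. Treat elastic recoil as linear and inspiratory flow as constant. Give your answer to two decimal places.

With constant inspiratory flow the resistive pressure is constant at PIP − Pplat = 34 − 25 = 9.0 cmH2O, so resistive work = 9.0 × 0.360 = 3.24 L·cmH2O.
× 0.098 J/(L·cmH2O) → 0.3175 J.

0.32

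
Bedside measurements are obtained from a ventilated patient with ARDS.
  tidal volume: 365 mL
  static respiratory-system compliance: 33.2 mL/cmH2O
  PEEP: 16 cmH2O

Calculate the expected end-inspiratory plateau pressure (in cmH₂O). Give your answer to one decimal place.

27.0

Pplat = PEEP + Vt / Cstat = 16 + 365 / 33.2 = 16 + 10.994 = 26.994 cmH2O.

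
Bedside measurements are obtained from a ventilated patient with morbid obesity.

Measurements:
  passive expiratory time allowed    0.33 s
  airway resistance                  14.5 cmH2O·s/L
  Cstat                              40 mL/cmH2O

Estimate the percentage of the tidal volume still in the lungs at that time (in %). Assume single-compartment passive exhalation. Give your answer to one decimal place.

τ = R × C = 14.5 × 40 mL/cmH2O = 14.5 × 0.040 L/cmH2O = 0.58 s.
Passive exhalation: V(t)/V₀ = e^(−t/τ) = e^(−0.33/0.58) = 0.5661.
Fraction remaining = 0.5661 → 56.61%.

56.6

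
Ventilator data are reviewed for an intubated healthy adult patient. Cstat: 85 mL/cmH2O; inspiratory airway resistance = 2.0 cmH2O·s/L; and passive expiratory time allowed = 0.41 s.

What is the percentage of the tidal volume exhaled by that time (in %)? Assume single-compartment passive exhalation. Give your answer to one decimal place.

91.0

τ = R × C = 2.0 × 85 mL/cmH2O = 2.0 × 0.085 L/cmH2O = 0.17 s.
Passive exhalation: V(t)/V₀ = e^(−t/τ) = e^(−0.41/0.17) = 0.08966.
Fraction exhaled = 1 − 0.08966 = 0.9103 → 91.03%.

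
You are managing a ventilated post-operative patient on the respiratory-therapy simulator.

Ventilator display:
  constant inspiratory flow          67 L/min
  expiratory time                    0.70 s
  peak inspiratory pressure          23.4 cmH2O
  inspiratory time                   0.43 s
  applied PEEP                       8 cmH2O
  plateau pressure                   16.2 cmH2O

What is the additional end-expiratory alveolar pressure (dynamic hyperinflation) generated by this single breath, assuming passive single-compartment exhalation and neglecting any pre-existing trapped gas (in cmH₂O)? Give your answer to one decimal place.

Flow: 67 L/min ÷ 60 = 1.1167 L/s.
Vt = flow × Ti = 1.1167 L/s × 0.43 s × 1000 mL/L = 480.18 mL.
R = (PIP − Pplat)/V̇ = (23.4 − 16.2) / 1.1167 = 7.2/1.1167 = 6.448 cmH2O·s/L.
C = Vt/(Pplat − PEEP) = 480.18 / (16.2 − 8) = 480.18/8.2 = 58.559 mL/cmH2O.
τ = R × C = 6.448 × 0.05856 L/cmH2O = 0.3776 s.
Fraction remaining = e^(−Te/τ) = e^(−0.70/0.3776) = 0.1566; trapped volume = 480.18 × 0.1566 = 75.196 mL.
Additional alveolar pressure from trapping ≈ V_trapped / C = 75.196 / 58.559 = 1.284 cmH2O.

1.3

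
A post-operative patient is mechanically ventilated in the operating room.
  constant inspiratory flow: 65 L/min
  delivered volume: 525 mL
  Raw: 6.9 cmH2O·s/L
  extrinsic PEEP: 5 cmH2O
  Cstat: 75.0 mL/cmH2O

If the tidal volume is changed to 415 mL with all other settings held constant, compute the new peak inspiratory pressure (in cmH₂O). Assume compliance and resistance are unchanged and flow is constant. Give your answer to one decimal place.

18.0

Flow: 65 L/min ÷ 60 = 1.0833 L/s.
PIP = Vt/C + R·V̇ + PEEP (constant-flow equation of motion).
Only the elastic term changes: ΔPIP = ΔVt / C = (415 − 525) / 75.0 = -1.467 cmH2O.
Original PIP = 525/75.0 + 6.9×1.0833 + 5 = 19.475 cmH2O; new PIP = 19.475 + (-1.467) = 18.008 cmH2O.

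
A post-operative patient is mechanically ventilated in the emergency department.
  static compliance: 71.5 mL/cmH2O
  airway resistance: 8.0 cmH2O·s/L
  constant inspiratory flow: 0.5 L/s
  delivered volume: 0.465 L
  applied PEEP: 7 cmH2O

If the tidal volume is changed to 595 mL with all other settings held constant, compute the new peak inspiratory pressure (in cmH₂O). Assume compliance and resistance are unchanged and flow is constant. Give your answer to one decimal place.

PIP = Vt/C + R·V̇ + PEEP (constant-flow equation of motion).
Only the elastic term changes: ΔPIP = ΔVt / C = (595 − 465) / 71.5 = 1.818 cmH2O.
Original PIP = 465/71.5 + 8.0×0.5 + 7 = 17.503 cmH2O; new PIP = 17.503 + (1.818) = 19.321 cmH2O.

19.3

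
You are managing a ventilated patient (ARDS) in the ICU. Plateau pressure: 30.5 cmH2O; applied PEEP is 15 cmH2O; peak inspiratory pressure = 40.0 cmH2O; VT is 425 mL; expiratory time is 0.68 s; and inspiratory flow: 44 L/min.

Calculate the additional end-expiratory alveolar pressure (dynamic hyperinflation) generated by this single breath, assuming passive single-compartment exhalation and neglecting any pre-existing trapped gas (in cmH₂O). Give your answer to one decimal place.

Flow: 44 L/min ÷ 60 = 0.7333 L/s.
R = (PIP − Pplat)/V̇ = (40.0 − 30.5) / 0.7333 = 9.5/0.7333 = 12.955 cmH2O·s/L.
C = Vt/(Pplat − PEEP) = 425.0 / (30.5 − 15) = 425.0/15.5 = 27.419 mL/cmH2O.
τ = R × C = 12.955 × 0.02742 L/cmH2O = 0.3552 s.
Fraction remaining = e^(−Te/τ) = e^(−0.68/0.3552) = 0.1474; trapped volume = 425.0 × 0.1474 = 62.645 mL.
Additional alveolar pressure from trapping ≈ V_trapped / C = 62.645 / 27.419 = 2.285 cmH2O.

2.3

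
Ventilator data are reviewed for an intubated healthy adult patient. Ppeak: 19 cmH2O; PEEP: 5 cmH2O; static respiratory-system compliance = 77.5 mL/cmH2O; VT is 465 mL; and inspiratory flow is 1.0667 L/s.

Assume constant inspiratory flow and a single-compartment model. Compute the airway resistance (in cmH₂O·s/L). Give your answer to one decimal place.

7.5

Equation of motion (constant flow): PIP = Vt/C + R·V̇ + PEEP.
R·V̇ = PIP − Vt/C − PEEP = 19 − 465/77.5 − 5 = 19 − 6.0 − 5 = 8.0 cmH2O.
R = 8.0 / 1.0667 = 7.5 cmH2O·s/L.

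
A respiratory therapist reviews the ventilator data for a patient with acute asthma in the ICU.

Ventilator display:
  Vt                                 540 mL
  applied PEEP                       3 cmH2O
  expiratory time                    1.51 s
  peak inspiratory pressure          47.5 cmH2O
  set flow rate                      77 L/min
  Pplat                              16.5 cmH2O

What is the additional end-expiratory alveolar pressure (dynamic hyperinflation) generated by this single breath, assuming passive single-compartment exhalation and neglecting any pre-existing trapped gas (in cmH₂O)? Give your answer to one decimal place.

2.8

Flow: 77 L/min ÷ 60 = 1.2833 L/s.
R = (PIP − Pplat)/V̇ = (47.5 − 16.5) / 1.2833 = 31.0/1.2833 = 24.156 cmH2O·s/L.
C = Vt/(Pplat − PEEP) = 540.0 / (16.5 − 3) = 540.0/13.5 = 40.0 mL/cmH2O.
τ = R × C = 24.156 × 0.04 L/cmH2O = 0.9662 s.
Fraction remaining = e^(−Te/τ) = e^(−1.51/0.9662) = 0.2095; trapped volume = 540.0 × 0.2095 = 113.13 mL.
Additional alveolar pressure from trapping ≈ V_trapped / C = 113.13 / 40.0 = 2.828 cmH2O.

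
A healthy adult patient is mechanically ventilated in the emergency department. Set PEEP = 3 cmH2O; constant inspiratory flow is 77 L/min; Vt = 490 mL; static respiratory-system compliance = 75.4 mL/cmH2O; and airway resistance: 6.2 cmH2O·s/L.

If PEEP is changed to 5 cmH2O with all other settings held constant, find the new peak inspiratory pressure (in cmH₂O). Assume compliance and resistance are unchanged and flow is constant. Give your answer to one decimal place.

Flow: 77 L/min ÷ 60 = 1.2833 L/s.
PIP = Vt/C + R·V̇ + PEEP (constant-flow equation of motion).
Only the baseline term changes: ΔPIP = ΔPEEP = 5 − 3 = 2.0 cmH2O.
Original PIP = 490/75.4 + 6.2×1.2833 + 3 = 17.455 cmH2O; new PIP = 17.455 + (2.0) = 19.455 cmH2O.

19.5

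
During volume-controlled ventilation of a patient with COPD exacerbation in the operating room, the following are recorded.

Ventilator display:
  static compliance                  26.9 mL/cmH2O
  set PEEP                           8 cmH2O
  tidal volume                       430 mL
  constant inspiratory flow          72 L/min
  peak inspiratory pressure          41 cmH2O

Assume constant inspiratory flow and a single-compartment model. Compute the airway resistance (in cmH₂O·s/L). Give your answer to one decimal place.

Flow: 72 L/min ÷ 60 = 1.2 L/s.
Equation of motion (constant flow): PIP = Vt/C + R·V̇ + PEEP.
R·V̇ = PIP − Vt/C − PEEP = 41 − 430/26.9 − 8 = 41 − 15.985 − 8 = 17.015 cmH2O.
R = 17.015 / 1.2 = 14.179 cmH2O·s/L.

14.2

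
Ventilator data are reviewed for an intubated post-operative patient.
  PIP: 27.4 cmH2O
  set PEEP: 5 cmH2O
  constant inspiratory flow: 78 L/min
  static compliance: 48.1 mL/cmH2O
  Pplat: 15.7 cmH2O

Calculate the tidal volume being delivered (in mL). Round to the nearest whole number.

515

Vt = Cstat × (Pplat − PEEP) = 48.1 × (15.7 − 5) = 48.1 × 10.7 = 514.67 mL.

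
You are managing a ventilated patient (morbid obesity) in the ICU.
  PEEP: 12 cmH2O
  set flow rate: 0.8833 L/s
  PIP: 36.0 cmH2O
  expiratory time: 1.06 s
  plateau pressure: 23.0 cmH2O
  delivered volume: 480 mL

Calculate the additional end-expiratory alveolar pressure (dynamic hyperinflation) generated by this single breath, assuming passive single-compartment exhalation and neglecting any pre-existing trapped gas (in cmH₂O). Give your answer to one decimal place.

R = (PIP − Pplat)/V̇ = (36.0 − 23.0) / 0.8833 = 13.0/0.8833 = 14.718 cmH2O·s/L.
C = Vt/(Pplat − PEEP) = 480.0 / (23.0 − 12) = 480.0/11.0 = 43.636 mL/cmH2O.
τ = R × C = 14.718 × 0.04364 L/cmH2O = 0.6423 s.
Fraction remaining = e^(−Te/τ) = e^(−1.06/0.6423) = 0.192; trapped volume = 480.0 × 0.192 = 92.16 mL.
Additional alveolar pressure from trapping ≈ V_trapped / C = 92.16 / 43.636 = 2.112 cmH2O.

2.1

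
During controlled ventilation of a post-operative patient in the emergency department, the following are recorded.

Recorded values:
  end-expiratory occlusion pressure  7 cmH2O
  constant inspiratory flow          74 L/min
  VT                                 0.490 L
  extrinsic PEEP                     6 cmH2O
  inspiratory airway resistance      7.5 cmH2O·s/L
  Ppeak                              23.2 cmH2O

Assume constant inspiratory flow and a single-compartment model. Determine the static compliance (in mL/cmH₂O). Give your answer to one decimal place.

Flow: 74 L/min ÷ 60 = 1.2333 L/s.
Total PEEP = 7 cmH2O (set 6 + intrinsic 1); this is the baseline alveolar pressure.
Equation of motion (constant flow): PIP = Vt/C + R·V̇ + PEEP.
Vt/C = PIP − R·V̇ − PEEP = 23.2 − 7.5×1.2333 − 7 = 23.2 − 9.25 − 7 = 6.95 cmH2O.
C = Vt / 6.95 = 490 / 6.95 = 70.504 mL/cmH2O.

70.5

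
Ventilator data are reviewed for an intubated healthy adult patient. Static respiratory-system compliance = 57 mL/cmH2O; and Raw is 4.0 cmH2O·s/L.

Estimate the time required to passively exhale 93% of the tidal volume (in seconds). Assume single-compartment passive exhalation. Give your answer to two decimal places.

0.61

τ = R × C = 4.0 × 57 mL/cmH2O = 4.0 × 0.057 L/cmH2O = 0.228 s.
Exhaled fraction f = 1 − e^(−t/τ) → t = −τ·ln(1 − f) = −0.228·ln(0.07) = 0.6063 s.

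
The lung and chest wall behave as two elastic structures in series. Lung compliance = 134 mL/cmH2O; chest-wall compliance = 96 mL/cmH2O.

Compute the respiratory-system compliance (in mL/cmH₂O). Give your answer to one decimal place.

55.9

Lung and chest wall are elastances in series: 1/Crs = 1/CL + 1/Ccw.
1/Crs = 1/134 + 1/96 = 0.01788.
Crs = 55.928 mL/cmH2O.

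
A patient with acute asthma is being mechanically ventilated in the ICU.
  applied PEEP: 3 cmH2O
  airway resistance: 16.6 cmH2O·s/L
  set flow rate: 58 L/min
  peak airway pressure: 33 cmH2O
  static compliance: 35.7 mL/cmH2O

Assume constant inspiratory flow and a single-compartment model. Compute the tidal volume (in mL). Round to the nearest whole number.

Flow: 58 L/min ÷ 60 = 0.9667 L/s.
Equation of motion (constant flow): PIP = Vt/C + R·V̇ + PEEP.
Vt/C = PIP − R·V̇ − PEEP = 33 − 16.047 − 3 = 13.953 cmH2O.
Vt = C × 13.953 = 35.7 × 13.953 = 498.12 mL.

498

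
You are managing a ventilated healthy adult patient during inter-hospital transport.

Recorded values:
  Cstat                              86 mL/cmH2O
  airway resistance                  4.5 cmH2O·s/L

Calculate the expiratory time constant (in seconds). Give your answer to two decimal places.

0.39

τ = R × C = 4.5 × 86 mL/cmH2O = 4.5 × 0.086 L/cmH2O = 0.387 s.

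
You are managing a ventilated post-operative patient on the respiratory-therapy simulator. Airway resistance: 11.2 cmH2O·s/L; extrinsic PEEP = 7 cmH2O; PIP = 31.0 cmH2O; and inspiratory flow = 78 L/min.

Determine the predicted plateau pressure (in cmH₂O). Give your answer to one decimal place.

16.4

Flow: 78 L/min ÷ 60 = 1.3 L/s.
Pplat = PIP − Raw × flow = 31.0 − 11.2 × 1.3 = 31.0 − 14.56 = 16.44 cmH2O.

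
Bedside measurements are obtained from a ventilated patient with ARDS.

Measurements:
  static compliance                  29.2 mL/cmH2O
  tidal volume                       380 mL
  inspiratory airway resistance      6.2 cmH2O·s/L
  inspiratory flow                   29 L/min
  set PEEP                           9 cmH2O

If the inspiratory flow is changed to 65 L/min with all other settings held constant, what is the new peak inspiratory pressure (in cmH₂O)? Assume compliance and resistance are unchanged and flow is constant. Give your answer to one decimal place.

28.7

Flow: 29 L/min ÷ 60 = 0.4833 L/s.
New flow: 65 L/min ÷ 60 = 1.0833 L/s.
PIP = Vt/C + R·V̇ + PEEP (constant-flow equation of motion).
Only the resistive term changes: ΔPIP = R × ΔV̇ = 6.2 × (1.0833 − 0.4833) = 6.2 × 0.6 = 3.72 cmH2O.
Original PIP = 380/29.2 + 6.2×0.4833 + 9 = 25.01 cmH2O; new PIP = 25.01 + (3.72) = 28.73 cmH2O.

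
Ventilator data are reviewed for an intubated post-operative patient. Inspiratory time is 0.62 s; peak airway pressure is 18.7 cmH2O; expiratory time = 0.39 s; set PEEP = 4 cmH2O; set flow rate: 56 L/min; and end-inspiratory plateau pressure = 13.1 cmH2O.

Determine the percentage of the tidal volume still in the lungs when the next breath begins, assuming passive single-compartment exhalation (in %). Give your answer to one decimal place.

36.0

Flow: 56 L/min ÷ 60 = 0.9333 L/s.
Vt = flow × Ti = 0.9333 L/s × 0.62 s × 1000 mL/L = 578.65 mL.
R = (PIP − Pplat)/V̇ = (18.7 − 13.1) / 0.9333 = 5.6/0.9333 = 6.0 cmH2O·s/L.
C = Vt/(Pplat − PEEP) = 578.65 / (13.1 − 4) = 578.65/9.1 = 63.588 mL/cmH2O.
τ = R × C = 6.0 × 0.06359 L/cmH2O = 0.3815 s.
Fraction remaining at end-expiration = e^(−Te/τ) = e^(−0.39/0.3815) = 0.3598 → 35.98%.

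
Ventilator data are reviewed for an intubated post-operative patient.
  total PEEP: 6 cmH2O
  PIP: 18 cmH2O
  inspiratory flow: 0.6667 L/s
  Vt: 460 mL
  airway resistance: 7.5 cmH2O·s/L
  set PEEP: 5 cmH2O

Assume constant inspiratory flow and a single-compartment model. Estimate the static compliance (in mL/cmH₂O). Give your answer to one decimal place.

65.7

Total PEEP = 6 cmH2O (set 5 + intrinsic 1); this is the baseline alveolar pressure.
Equation of motion (constant flow): PIP = Vt/C + R·V̇ + PEEP.
Vt/C = PIP − R·V̇ − PEEP = 18 − 7.5×0.6667 − 6 = 18 − 5.0 − 6 = 7.0 cmH2O.
C = Vt / 7.0 = 460 / 7.0 = 65.714 mL/cmH2O.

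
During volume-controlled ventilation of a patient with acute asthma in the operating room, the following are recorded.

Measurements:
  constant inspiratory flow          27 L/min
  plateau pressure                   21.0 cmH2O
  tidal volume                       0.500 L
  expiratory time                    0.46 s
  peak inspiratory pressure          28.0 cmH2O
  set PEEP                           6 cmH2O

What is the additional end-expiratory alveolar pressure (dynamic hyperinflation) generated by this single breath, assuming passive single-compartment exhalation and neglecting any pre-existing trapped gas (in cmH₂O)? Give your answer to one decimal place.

Flow: 27 L/min ÷ 60 = 0.45 L/s.
R = (PIP − Pplat)/V̇ = (28.0 − 21.0) / 0.45 = 7.0/0.45 = 15.556 cmH2O·s/L.
C = Vt/(Pplat − PEEP) = 500.0 / (21.0 − 6) = 500.0/15.0 = 33.333 mL/cmH2O.
τ = R × C = 15.556 × 0.03333 L/cmH2O = 0.5185 s.
Fraction remaining = e^(−Te/τ) = e^(−0.46/0.5185) = 0.4118; trapped volume = 500.0 × 0.4118 = 205.9 mL.
Additional alveolar pressure from trapping ≈ V_trapped / C = 205.9 / 33.333 = 6.177 cmH2O.

6.2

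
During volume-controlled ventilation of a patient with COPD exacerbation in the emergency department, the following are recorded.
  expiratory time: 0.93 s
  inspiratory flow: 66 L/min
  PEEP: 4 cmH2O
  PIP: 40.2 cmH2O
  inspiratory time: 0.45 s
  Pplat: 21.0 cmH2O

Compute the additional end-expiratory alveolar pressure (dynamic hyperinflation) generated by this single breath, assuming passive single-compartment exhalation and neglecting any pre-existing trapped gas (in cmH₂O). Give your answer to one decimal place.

Flow: 66 L/min ÷ 60 = 1.1 L/s.
Vt = flow × Ti = 1.1 L/s × 0.45 s × 1000 mL/L = 495.0 mL.
R = (PIP − Pplat)/V̇ = (40.2 − 21.0) / 1.1 = 19.2/1.1 = 17.455 cmH2O·s/L.
C = Vt/(Pplat − PEEP) = 495.0 / (21.0 − 4) = 495.0/17.0 = 29.118 mL/cmH2O.
τ = R × C = 17.455 × 0.02912 L/cmH2O = 0.5083 s.
Fraction remaining = e^(−Te/τ) = e^(−0.93/0.5083) = 0.1605; trapped volume = 495.0 × 0.1605 = 79.448 mL.
Additional alveolar pressure from trapping ≈ V_trapped / C = 79.448 / 29.118 = 2.728 cmH2O.

2.7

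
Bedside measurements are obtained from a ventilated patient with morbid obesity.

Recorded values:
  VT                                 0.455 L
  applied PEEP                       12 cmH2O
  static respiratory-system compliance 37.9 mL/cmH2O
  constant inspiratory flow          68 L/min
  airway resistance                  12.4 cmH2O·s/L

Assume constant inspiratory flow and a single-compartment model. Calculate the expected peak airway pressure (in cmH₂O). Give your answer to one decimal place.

Flow: 68 L/min ÷ 60 = 1.1333 L/s.
Equation of motion (constant flow): PIP = Vt/C + R·V̇ + PEEP.
PIP = 455/37.9 + 12.4×1.1333 + 12 = 12.005 + 14.053 + 12 = 38.058 cmH2O.

38.1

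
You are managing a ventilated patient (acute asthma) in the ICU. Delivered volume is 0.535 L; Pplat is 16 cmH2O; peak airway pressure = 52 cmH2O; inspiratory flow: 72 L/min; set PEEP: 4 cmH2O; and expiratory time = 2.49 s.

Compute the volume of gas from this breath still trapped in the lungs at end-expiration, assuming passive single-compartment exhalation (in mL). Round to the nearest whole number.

83

Flow: 72 L/min ÷ 60 = 1.2 L/s.
R = (PIP − Pplat)/V̇ = (52 − 16) / 1.2 = 36.0/1.2 = 30.0 cmH2O·s/L.
C = Vt/(Pplat − PEEP) = 535.0 / (16 − 4) = 535.0/12.0 = 44.583 mL/cmH2O.
τ = R × C = 30.0 × 0.04458 L/cmH2O = 1.337 s.
Fraction remaining = e^(−Te/τ) = e^(−2.49/1.337) = 0.1553.
Trapped volume = 535.0 × 0.1553 = 83.086 mL.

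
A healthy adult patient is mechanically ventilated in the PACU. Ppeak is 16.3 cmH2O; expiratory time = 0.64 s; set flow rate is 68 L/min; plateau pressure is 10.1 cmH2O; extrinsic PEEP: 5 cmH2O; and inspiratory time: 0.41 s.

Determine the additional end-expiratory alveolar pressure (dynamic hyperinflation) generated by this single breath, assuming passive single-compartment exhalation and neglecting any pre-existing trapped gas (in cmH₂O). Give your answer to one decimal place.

Flow: 68 L/min ÷ 60 = 1.1333 L/s.
Vt = flow × Ti = 1.1333 L/s × 0.41 s × 1000 mL/L = 464.65 mL.
R = (PIP − Pplat)/V̇ = (16.3 − 10.1) / 1.1333 = 6.2/1.1333 = 5.471 cmH2O·s/L.
C = Vt/(Pplat − PEEP) = 464.65 / (10.1 − 5) = 464.65/5.1 = 91.108 mL/cmH2O.
τ = R × C = 5.471 × 0.09111 L/cmH2O = 0.4985 s.
Fraction remaining = e^(−Te/τ) = e^(−0.64/0.4985) = 0.277; trapped volume = 464.65 × 0.277 = 128.71 mL.
Additional alveolar pressure from trapping ≈ V_trapped / C = 128.71 / 91.108 = 1.413 cmH2O.

1.4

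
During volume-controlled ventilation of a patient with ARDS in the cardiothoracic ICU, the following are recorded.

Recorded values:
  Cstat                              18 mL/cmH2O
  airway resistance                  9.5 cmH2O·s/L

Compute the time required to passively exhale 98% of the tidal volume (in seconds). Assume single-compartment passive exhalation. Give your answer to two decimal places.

τ = R × C = 9.5 × 18 mL/cmH2O = 9.5 × 0.018 L/cmH2O = 0.171 s.
Exhaled fraction f = 1 − e^(−t/τ) → t = −τ·ln(1 − f) = −0.171·ln(0.02) = 0.669 s.

0.67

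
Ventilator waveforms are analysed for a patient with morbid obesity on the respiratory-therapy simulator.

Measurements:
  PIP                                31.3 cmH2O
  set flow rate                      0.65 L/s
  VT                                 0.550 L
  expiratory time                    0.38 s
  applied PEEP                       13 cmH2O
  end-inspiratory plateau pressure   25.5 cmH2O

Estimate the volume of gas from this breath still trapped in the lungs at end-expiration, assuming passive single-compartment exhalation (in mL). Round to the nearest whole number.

209

R = (PIP − Pplat)/V̇ = (31.3 − 25.5) / 0.65 = 5.8/0.65 = 8.923 cmH2O·s/L.
C = Vt/(Pplat − PEEP) = 550.0 / (25.5 − 13) = 550.0/12.5 = 44.0 mL/cmH2O.
τ = R × C = 8.923 × 0.044 L/cmH2O = 0.3926 s.
Fraction remaining = e^(−Te/τ) = e^(−0.38/0.3926) = 0.3799.
Trapped volume = 550.0 × 0.3799 = 208.95 mL.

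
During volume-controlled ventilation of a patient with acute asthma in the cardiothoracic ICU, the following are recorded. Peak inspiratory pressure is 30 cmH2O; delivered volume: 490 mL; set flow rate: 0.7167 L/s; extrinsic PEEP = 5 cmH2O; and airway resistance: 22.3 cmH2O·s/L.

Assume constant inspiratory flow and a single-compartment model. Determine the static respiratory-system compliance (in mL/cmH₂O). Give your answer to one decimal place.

Equation of motion (constant flow): PIP = Vt/C + R·V̇ + PEEP.
Vt/C = PIP − R·V̇ − PEEP = 30 − 22.3×0.7167 − 5 = 30 − 15.982 − 5 = 9.018 cmH2O.
C = Vt / 9.018 = 490 / 9.018 = 54.336 mL/cmH2O.

54.3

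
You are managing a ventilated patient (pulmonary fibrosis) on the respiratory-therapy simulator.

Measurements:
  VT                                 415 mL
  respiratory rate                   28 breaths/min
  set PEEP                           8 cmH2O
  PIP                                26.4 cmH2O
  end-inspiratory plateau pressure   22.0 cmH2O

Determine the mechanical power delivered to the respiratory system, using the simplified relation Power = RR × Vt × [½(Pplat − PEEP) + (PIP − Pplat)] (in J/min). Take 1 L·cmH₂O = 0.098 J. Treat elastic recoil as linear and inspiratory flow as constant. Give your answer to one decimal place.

Per-breath work = Vt × [½(Pplat−PEEP) + (PIP−Pplat)] = 0.415 × [0.5×14.0 + 4.4] = 0.415 × 11.4 = 4.731 L·cmH2O.
Power = 28 × 4.731 = 132.47 L·cmH2O/min.
× 0.098 J/(L·cmH2O) → 12.982 J/min.

13.0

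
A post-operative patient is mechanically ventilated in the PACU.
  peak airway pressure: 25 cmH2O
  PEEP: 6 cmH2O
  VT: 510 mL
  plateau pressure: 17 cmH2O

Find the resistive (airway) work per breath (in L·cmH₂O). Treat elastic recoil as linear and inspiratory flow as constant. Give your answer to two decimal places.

4.08

With constant inspiratory flow the resistive pressure is constant at PIP − Pplat = 25 − 17 = 8.0 cmH2O, so resistive work = 8.0 × 0.510 = 4.08 L·cmH2O.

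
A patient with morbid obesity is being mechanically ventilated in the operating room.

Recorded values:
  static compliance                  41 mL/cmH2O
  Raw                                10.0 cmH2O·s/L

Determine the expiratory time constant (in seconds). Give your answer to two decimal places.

τ = R × C = 10.0 × 41 mL/cmH2O = 10.0 × 0.041 L/cmH2O = 0.41 s.

0.41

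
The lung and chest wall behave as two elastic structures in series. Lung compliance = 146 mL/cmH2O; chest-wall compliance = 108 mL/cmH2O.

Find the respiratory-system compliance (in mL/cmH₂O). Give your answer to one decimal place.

Lung and chest wall are elastances in series: 1/Crs = 1/CL + 1/Ccw.
1/Crs = 1/146 + 1/108 = 0.01611.
Crs = 62.073 mL/cmH2O.

62.1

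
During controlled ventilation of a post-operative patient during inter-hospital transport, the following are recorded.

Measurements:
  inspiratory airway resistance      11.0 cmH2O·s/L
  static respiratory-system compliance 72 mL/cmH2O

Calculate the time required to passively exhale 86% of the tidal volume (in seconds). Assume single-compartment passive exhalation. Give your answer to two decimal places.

τ = R × C = 11.0 × 72 mL/cmH2O = 11.0 × 0.072 L/cmH2O = 0.792 s.
Exhaled fraction f = 1 − e^(−t/τ) → t = −τ·ln(1 − f) = −0.792·ln(0.14) = 1.557 s.

1.56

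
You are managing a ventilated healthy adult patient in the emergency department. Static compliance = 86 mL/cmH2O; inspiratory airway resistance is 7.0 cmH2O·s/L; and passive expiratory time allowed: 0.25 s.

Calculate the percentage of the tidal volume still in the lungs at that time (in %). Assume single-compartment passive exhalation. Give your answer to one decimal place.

τ = R × C = 7.0 × 86 mL/cmH2O = 7.0 × 0.086 L/cmH2O = 0.602 s.
Passive exhalation: V(t)/V₀ = e^(−t/τ) = e^(−0.25/0.602) = 0.6602.
Fraction remaining = 0.6602 → 66.02%.

66.0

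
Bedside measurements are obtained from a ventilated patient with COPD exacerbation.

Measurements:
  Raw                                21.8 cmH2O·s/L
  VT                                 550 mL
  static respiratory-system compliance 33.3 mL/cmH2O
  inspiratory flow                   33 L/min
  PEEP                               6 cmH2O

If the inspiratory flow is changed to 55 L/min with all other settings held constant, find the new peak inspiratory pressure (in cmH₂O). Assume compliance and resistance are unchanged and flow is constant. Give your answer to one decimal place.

Flow: 33 L/min ÷ 60 = 0.55 L/s.
New flow: 55 L/min ÷ 60 = 0.9167 L/s.
PIP = Vt/C + R·V̇ + PEEP (constant-flow equation of motion).
Only the resistive term changes: ΔPIP = R × ΔV̇ = 21.8 × (0.9167 − 0.55) = 21.8 × 0.3667 = 7.994 cmH2O.
Original PIP = 550/33.3 + 21.8×0.55 + 6 = 34.507 cmH2O; new PIP = 34.507 + (7.994) = 42.501 cmH2O.

42.5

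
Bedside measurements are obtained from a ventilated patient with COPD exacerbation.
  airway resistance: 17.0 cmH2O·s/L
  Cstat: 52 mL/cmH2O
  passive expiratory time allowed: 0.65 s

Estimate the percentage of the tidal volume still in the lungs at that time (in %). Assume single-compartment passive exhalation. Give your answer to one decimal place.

τ = R × C = 17.0 × 52 mL/cmH2O = 17.0 × 0.052 L/cmH2O = 0.884 s.
Passive exhalation: V(t)/V₀ = e^(−t/τ) = e^(−0.65/0.884) = 0.4794.
Fraction remaining = 0.4794 → 47.94%.

47.9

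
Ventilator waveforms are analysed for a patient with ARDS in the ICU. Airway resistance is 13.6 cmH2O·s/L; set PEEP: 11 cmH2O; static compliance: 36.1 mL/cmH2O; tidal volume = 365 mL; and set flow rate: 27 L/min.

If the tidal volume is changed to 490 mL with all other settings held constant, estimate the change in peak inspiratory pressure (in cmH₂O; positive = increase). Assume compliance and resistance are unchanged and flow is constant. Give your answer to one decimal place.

3.5

PIP = Vt/C + R·V̇ + PEEP (constant-flow equation of motion).
Only the elastic term changes: ΔPIP = ΔVt / C = (490 − 365) / 36.1 = 3.463 cmH2O.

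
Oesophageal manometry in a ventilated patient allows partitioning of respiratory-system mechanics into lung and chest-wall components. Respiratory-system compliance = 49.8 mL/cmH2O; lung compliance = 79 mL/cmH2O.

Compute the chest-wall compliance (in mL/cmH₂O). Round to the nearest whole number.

1/Ccw = 1/Crs − 1/CL.
1/Ccw = 1/49.8 − 1/79 = 0.007422.
Ccw = 134.73 mL/cmH2O.

135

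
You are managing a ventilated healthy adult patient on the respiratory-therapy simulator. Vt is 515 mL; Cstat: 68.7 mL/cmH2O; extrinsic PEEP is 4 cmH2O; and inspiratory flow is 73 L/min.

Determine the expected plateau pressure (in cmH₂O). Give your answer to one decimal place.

Pplat = PEEP + Vt / Cstat = 4 + 515 / 68.7 = 4 + 7.496 = 11.496 cmH2O.

11.5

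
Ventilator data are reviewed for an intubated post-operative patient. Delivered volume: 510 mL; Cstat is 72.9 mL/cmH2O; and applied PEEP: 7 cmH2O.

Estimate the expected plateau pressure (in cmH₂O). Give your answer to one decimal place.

14.0

Pplat = PEEP + Vt / Cstat = 7 + 510 / 72.9 = 7 + 6.996 = 13.996 cmH2O.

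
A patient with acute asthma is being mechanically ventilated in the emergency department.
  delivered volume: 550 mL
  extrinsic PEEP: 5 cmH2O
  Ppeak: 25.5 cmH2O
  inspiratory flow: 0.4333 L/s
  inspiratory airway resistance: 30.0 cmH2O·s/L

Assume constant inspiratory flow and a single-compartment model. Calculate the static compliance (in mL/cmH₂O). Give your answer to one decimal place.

73.3

Equation of motion (constant flow): PIP = Vt/C + R·V̇ + PEEP.
Vt/C = PIP − R·V̇ − PEEP = 25.5 − 30.0×0.4333 − 5 = 25.5 − 12.999 − 5 = 7.501 cmH2O.
C = Vt / 7.501 = 550 / 7.501 = 73.324 mL/cmH2O.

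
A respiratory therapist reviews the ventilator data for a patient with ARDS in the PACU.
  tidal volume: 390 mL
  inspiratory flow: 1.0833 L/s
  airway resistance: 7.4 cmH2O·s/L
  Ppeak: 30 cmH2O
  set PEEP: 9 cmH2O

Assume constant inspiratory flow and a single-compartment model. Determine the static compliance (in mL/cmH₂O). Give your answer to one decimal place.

Equation of motion (constant flow): PIP = Vt/C + R·V̇ + PEEP.
Vt/C = PIP − R·V̇ − PEEP = 30 − 7.4×1.0833 − 9 = 30 − 8.016 − 9 = 12.984 cmH2O.
C = Vt / 12.984 = 390 / 12.984 = 30.037 mL/cmH2O.

30.0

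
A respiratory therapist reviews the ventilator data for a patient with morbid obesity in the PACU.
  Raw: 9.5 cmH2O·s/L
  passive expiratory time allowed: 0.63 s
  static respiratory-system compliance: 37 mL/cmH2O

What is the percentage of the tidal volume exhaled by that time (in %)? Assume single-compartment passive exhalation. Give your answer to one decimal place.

83.3

τ = R × C = 9.5 × 37 mL/cmH2O = 9.5 × 0.037 L/cmH2O = 0.3515 s.
Passive exhalation: V(t)/V₀ = e^(−t/τ) = e^(−0.63/0.3515) = 0.1666.
Fraction exhaled = 1 − 0.1666 = 0.8334 → 83.34%.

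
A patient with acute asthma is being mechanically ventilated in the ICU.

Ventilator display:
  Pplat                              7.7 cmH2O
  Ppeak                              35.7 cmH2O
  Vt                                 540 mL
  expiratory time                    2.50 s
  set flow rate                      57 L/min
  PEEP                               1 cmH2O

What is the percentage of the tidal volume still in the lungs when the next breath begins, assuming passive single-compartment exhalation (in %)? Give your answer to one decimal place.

34.9

Flow: 57 L/min ÷ 60 = 0.95 L/s.
R = (PIP − Pplat)/V̇ = (35.7 − 7.7) / 0.95 = 28.0/0.95 = 29.474 cmH2O·s/L.
C = Vt/(Pplat − PEEP) = 540.0 / (7.7 − 1) = 540.0/6.7 = 80.597 mL/cmH2O.
τ = R × C = 29.474 × 0.0806 L/cmH2O = 2.376 s.
Fraction remaining at end-expiration = e^(−Te/τ) = e^(−2.50/2.376) = 0.3492 → 34.92%.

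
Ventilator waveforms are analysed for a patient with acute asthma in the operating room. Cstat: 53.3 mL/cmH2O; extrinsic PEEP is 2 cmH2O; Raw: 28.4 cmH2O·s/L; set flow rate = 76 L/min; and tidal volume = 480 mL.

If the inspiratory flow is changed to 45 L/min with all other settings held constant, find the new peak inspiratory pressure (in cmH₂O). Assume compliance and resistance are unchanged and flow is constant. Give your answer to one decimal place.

32.3

Flow: 76 L/min ÷ 60 = 1.2667 L/s.
New flow: 45 L/min ÷ 60 = 0.75 L/s.
PIP = Vt/C + R·V̇ + PEEP (constant-flow equation of motion).
Only the resistive term changes: ΔPIP = R × ΔV̇ = 28.4 × (0.75 − 1.2667) = 28.4 × -0.5167 = -14.674 cmH2O.
Original PIP = 480/53.3 + 28.4×1.2667 + 2 = 46.98 cmH2O; new PIP = 46.98 + (-14.674) = 32.306 cmH2O.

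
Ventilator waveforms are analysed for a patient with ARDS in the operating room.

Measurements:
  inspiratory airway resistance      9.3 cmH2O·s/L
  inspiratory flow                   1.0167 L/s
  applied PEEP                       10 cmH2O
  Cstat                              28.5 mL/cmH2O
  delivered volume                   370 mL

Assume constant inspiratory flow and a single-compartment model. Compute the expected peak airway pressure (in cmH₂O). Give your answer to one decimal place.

Equation of motion (constant flow): PIP = Vt/C + R·V̇ + PEEP.
PIP = 370/28.5 + 9.3×1.0167 + 10 = 12.982 + 9.455 + 10 = 32.437 cmH2O.

32.4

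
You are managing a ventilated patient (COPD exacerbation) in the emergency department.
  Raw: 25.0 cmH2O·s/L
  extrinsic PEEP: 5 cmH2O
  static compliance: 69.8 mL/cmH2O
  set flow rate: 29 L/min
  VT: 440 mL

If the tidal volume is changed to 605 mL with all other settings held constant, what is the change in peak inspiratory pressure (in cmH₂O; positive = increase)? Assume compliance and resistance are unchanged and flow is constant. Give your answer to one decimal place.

2.4

PIP = Vt/C + R·V̇ + PEEP (constant-flow equation of motion).
Only the elastic term changes: ΔPIP = ΔVt / C = (605 − 440) / 69.8 = 2.364 cmH2O.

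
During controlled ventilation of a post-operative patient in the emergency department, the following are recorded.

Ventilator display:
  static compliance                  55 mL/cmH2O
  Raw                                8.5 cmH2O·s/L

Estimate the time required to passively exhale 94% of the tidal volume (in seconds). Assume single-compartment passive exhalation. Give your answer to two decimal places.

1.32

τ = R × C = 8.5 × 55 mL/cmH2O = 8.5 × 0.055 L/cmH2O = 0.4675 s.
Exhaled fraction f = 1 − e^(−t/τ) → t = −τ·ln(1 − f) = −0.4675·ln(0.06) = 1.315 s.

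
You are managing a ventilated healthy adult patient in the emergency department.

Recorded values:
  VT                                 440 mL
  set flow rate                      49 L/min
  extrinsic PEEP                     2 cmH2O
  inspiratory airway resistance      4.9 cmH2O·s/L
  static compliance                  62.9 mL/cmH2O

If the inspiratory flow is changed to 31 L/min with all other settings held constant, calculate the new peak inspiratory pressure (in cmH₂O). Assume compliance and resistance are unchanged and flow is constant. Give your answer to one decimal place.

Flow: 49 L/min ÷ 60 = 0.8167 L/s.
New flow: 31 L/min ÷ 60 = 0.5167 L/s.
PIP = Vt/C + R·V̇ + PEEP (constant-flow equation of motion).
Only the resistive term changes: ΔPIP = R × ΔV̇ = 4.9 × (0.5167 − 0.8167) = 4.9 × -0.3 = -1.47 cmH2O.
Original PIP = 440/62.9 + 4.9×0.8167 + 2 = 12.997 cmH2O; new PIP = 12.997 + (-1.47) = 11.527 cmH2O.

11.5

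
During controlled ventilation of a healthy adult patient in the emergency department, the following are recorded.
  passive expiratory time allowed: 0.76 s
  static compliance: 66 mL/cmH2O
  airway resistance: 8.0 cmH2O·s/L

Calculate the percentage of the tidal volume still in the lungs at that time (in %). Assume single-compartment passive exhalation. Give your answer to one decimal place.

τ = R × C = 8.0 × 66 mL/cmH2O = 8.0 × 0.066 L/cmH2O = 0.528 s.
Passive exhalation: V(t)/V₀ = e^(−t/τ) = e^(−0.76/0.528) = 0.2371.
Fraction remaining = 0.2371 → 23.71%.

23.7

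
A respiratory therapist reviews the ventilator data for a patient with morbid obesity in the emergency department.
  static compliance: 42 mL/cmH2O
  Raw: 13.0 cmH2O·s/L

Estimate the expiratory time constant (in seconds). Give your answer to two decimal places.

0.55

τ = R × C = 13.0 × 42 mL/cmH2O = 13.0 × 0.042 L/cmH2O = 0.546 s.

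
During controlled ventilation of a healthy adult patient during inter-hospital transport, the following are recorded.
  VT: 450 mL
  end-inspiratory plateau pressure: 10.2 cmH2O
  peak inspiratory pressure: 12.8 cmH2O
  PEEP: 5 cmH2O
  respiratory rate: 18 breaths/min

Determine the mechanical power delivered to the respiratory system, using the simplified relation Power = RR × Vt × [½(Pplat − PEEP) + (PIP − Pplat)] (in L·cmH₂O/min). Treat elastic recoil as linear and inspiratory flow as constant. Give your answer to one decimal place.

Per-breath work = Vt × [½(Pplat−PEEP) + (PIP−Pplat)] = 0.450 × [0.5×5.2 + 2.6] = 0.450 × 5.2 = 2.34 L·cmH2O.
Power = 18 × 2.34 = 42.12 L·cmH2O/min.

42.1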